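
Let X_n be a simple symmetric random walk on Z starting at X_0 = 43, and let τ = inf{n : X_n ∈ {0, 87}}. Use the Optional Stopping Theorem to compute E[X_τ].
E[X_τ] = 43

X_n is a martingale and τ is a bounded-mean stopping time (indeed τ is finite a.s. with bounded expectation since the walk is in a bounded region). By the OST, E[X_τ] = E[X_0] = 43. Equivalently: E[X_τ] = 87 · P(hit 87 first) + 0 · P(hit 0 first) = 87 · (43/87) = 43.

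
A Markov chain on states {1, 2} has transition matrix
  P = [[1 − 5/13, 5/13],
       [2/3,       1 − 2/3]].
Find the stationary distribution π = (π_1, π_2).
π_1 = 26/41, π_2 = 15/41

Solve πP = π with π_1 + π_2 = 1. From πP = π: π_1 · (1 − 5/13) + π_2 · 2/3 = π_1 ⇒ π_2 · 2/3 = π_1 · 5/13 ⇒ π_2/π_1 = (5/13)/(2/3) = 15/26. Together with π_1 + π_2 = 1:
  π_1 = (2/3)/(5/13 + 2/3) = (2/3)/(41/39) = 26/41,
  π_2 = (5/13)/(5/13 + 2/3) = (5/13)/(41/39) = 15/41.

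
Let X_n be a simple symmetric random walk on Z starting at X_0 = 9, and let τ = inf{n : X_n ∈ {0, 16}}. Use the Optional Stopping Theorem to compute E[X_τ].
E[X_τ] = 9

X_n is a martingale and τ is a bounded-mean stopping time (indeed τ is finite a.s. with bounded expectation since the walk is in a bounded region). By the OST, E[X_τ] = E[X_0] = 9. Equivalently: E[X_τ] = 16 · P(hit 16 first) + 0 · P(hit 0 first) = 16 · (9/16) = 9.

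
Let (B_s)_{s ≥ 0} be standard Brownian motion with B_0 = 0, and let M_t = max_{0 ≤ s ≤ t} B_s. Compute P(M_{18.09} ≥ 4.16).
P(M_{18.09} ≥ 4.16) = 2·P(B_{18.09} ≥ 4.16) = 2(1 − Φ(4.16/√18.09)) ≈ 0.3280

By the reflection principle for Brownian motion, P(M_t ≥ a) = 2 · P(B_t ≥ a) for a ≥ 0. Since B_t ~ N(0, t), P(B_t ≥ 4.16) = 1 − Φ(4.16/√t) = 1 − Φ(4.16/√18.09) = 1 − Φ(0.9781). So
  P(M_{18.09} ≥ 4.16) = 2(1 − Φ(0.9781)) ≈ 0.3280.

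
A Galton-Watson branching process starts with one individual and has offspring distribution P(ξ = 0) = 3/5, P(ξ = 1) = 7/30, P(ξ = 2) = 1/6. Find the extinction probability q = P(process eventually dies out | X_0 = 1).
q = 1

Mean offspring μ = 0·3/5 + 1·7/30 + 2·1/6 = 17/30 ≤ 1. For μ ≤ 1 with offspring not concentrated at 1, the Galton-Watson process goes extinct almost surely, so q = 1.
(Algebraic check: The pgf is f(s) = 3/5 + 7/30·s + 1/6·s². The extinction probability q is the smallest fixed point of f in [0, 1]. Setting s = f(s):
  1/6·s² + (7/30 − 1)·s + 3/5 = 0
  1/6·s² − (3/5 + 1/6)·s + 3/5 = 0
which factors as (s − 1)·(1/6·s − 3/5) = 0, giving roots s = 1 and s = (3/5)/(1/6) = 18/5. Since 18/5 ≥ 1, the smallest root in [0, 1] is s = 1.)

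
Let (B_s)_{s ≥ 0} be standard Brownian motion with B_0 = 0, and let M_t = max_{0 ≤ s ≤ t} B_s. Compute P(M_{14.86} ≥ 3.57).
P(M_{14.86} ≥ 3.57) = 2·P(B_{14.86} ≥ 3.57) = 2(1 − Φ(3.57/√14.86)) ≈ 0.3544

By the reflection principle for Brownian motion, P(M_t ≥ a) = 2 · P(B_t ≥ a) for a ≥ 0. Since B_t ~ N(0, t), P(B_t ≥ 3.57) = 1 − Φ(3.57/√t) = 1 − Φ(3.57/√14.86) = 1 − Φ(0.9261). So
  P(M_{14.86} ≥ 3.57) = 2(1 − Φ(0.9261)) ≈ 0.3544.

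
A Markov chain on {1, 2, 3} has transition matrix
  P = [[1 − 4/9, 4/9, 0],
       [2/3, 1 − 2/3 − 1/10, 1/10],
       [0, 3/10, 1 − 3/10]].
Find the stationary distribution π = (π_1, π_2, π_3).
π = (9/17, 6/17, 2/17)

This is a birth-death chain on three states, which satisfies detailed balance: π_1 · P_{12} = π_2 · P_{21} and π_2 · P_{23} = π_3 · P_{32}.
From π_1 · 4/9 = π_2 · 2/3: π_2/π_1 = (4/9)/(2/3) = 2/3.
From π_2 · 1/10 = π_3 · 3/10: π_3/π_2 = (1/10)/(3/10) = 1/3.
Take π_1 proportional to 1; then unnormalized π = (1, 2/3, 2/9). Normalize by dividing by the sum 17/9:
  π = (9/17, 6/17, 2/17).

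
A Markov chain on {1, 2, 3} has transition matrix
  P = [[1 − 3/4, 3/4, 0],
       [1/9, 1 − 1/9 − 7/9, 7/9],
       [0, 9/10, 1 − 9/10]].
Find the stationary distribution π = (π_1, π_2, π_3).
π = (12/163, 81/163, 70/163)

This is a birth-death chain on three states, which satisfies detailed balance: π_1 · P_{12} = π_2 · P_{21} and π_2 · P_{23} = π_3 · P_{32}.
From π_1 · 3/4 = π_2 · 1/9: π_2/π_1 = (3/4)/(1/9) = 27/4.
From π_2 · 7/9 = π_3 · 9/10: π_3/π_2 = (7/9)/(9/10) = 70/81.
Take π_1 proportional to 1; then unnormalized π = (1, 27/4, 35/6). Normalize by dividing by the sum 163/12:
  π = (12/163, 81/163, 70/163).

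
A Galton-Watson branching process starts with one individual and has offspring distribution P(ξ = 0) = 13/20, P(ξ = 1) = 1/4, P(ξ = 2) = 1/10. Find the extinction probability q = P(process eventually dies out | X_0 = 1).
q = 1

Mean offspring μ = 0·13/20 + 1·1/4 + 2·1/10 = 9/20 ≤ 1. For μ ≤ 1 with offspring not concentrated at 1, the Galton-Watson process goes extinct almost surely, so q = 1.
(Algebraic check: The pgf is f(s) = 13/20 + 1/4·s + 1/10·s². The extinction probability q is the smallest fixed point of f in [0, 1]. Setting s = f(s):
  1/10·s² + (1/4 − 1)·s + 13/20 = 0
  1/10·s² − (13/20 + 1/10)·s + 13/20 = 0
which factors as (s − 1)·(1/10·s − 13/20) = 0, giving roots s = 1 and s = (13/20)/(1/10) = 13/2. Since 13/2 ≥ 1, the smallest root in [0, 1] is s = 1.)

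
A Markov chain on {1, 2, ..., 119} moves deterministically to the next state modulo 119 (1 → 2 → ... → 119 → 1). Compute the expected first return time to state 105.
E[T_105 | X_0 = 105] = 119

The chain cycles deterministically, so starting at state 105 it returns in exactly 119 steps. Equivalently, the stationary distribution is uniform π_j = 1/119 for every state j, so by Kac's formula E[T_105] = 1/π_105 = 119.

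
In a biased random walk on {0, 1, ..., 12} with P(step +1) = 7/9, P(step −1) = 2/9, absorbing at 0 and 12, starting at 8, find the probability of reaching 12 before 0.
P(hit 12 before 0) = (1 − (2/7)^8) / (1 − (2/7)^12) = 5803217/5803473

Let u_k denote P(reach 12 before 0 | start at k). Boundary: u_0 = 0, u_12 = 1. Recurrence: u_k = 7/9·u_{k+1} + 2/9·u_{k-1} for 1 ≤ k ≤ 11. Try u_k = A + B·r^k with r = q/p = (2/9)/(7/9) = 2/7. Substitution satisfies the recurrence; boundary conditions give:
  u_k = (1 − r^k) / (1 − r^N) = (1 − (2/7)^8) / (1 − (2/7)^12) = 5803217/5803473.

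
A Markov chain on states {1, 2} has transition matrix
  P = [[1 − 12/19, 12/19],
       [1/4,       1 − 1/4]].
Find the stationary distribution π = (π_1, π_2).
π_1 = 19/67, π_2 = 48/67

Solve πP = π with π_1 + π_2 = 1. From πP = π: π_1 · (1 − 12/19) + π_2 · 1/4 = π_1 ⇒ π_2 · 1/4 = π_1 · 12/19 ⇒ π_2/π_1 = (12/19)/(1/4) = 48/19. Together with π_1 + π_2 = 1:
  π_1 = (1/4)/(12/19 + 1/4) = (1/4)/(67/76) = 19/67,
  π_2 = (12/19)/(12/19 + 1/4) = (12/19)/(67/76) = 48/67.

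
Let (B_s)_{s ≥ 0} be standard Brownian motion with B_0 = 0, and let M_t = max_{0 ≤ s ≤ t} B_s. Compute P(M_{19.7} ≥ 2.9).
P(M_{19.7} ≥ 2.9) = 2·P(B_{19.7} ≥ 2.9) = 2(1 − Φ(2.9/√19.7)) ≈ 0.5135

By the reflection principle for Brownian motion, P(M_t ≥ a) = 2 · P(B_t ≥ a) for a ≥ 0. Since B_t ~ N(0, t), P(B_t ≥ 2.9) = 1 − Φ(2.9/√t) = 1 − Φ(2.9/√19.7) = 1 − Φ(0.6534). So
  P(M_{19.7} ≥ 2.9) = 2(1 − Φ(0.6534)) ≈ 0.5135.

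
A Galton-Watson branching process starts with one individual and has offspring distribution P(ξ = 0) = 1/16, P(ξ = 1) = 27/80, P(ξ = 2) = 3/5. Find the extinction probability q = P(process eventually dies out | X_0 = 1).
q = 5/48

The pgf is f(s) = 1/16 + 27/80·s + 3/5·s². The extinction probability q is the smallest fixed point of f in [0, 1]. Setting s = f(s):
  3/5·s² + (27/80 − 1)·s + 1/16 = 0
  3/5·s² − (1/16 + 3/5)·s + 1/16 = 0
which factors as (s − 1)·(3/5·s − 1/16) = 0, giving roots s = 1 and s = (1/16)/(3/5) = 5/48.
Mean offspring μ = 27/80 + 2·3/5 = 123/80 > 1 (supercritical), so q < 1. The extinction probability is the smaller root: q = (1/16)/(3/5) = 5/48.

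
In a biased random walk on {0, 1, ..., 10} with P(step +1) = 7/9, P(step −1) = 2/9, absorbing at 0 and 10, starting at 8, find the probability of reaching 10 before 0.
P(hit 10 before 0) = (1 − (2/7)^8) / (1 − (2/7)^10) = 6276949/6277205

Let u_k denote P(reach 10 before 0 | start at k). Boundary: u_0 = 0, u_10 = 1. Recurrence: u_k = 7/9·u_{k+1} + 2/9·u_{k-1} for 1 ≤ k ≤ 9. Try u_k = A + B·r^k with r = q/p = (2/9)/(7/9) = 2/7. Substitution satisfies the recurrence; boundary conditions give:
  u_k = (1 − r^k) / (1 − r^N) = (1 − (2/7)^8) / (1 − (2/7)^10) = 6276949/6277205.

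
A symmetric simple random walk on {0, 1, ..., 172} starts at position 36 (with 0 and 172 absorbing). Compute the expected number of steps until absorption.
E[τ | X_0 = 36] = 4896

Let v_k = E[τ | X_0 = k]. Boundary: v_0 = v_172 = 0. Recurrence: v_k = 1 + (v_{k-1} + v_{k+1})/2 for 1 ≤ k ≤ 171. The particular solution to v_k − (v_{k-1} + v_{k+1})/2 = 1 is v_k = −k^2. Adding homogeneous solution A + B k and matching boundaries gives v_k = k (172 − k). Substituting k = 36: v_36 = 36 · 136 = 4896.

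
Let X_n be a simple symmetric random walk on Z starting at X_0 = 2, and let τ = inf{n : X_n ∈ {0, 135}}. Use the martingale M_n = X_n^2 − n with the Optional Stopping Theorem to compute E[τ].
E[τ] = 266

M_n = X_n^2 − n is a martingale (since E[X_{n+1}^2 | F_n] = X_n^2 + 1). By OST (τ has finite mean in a bounded region), E[M_τ] = E[M_0] = X_0^2 − 0 = 2^2 = 4. Also E[M_τ] = E[X_τ^2] − E[τ]. The walk exits at 0 or 135, with P(hit 135 first) = 2/135, so E[X_τ^2] = 135^2 · 2/135 + 0 = 270. Thus E[τ] = E[X_τ^2] − E[M_τ] = 270 − 4 = 266 = 2(135 − 2) = 266.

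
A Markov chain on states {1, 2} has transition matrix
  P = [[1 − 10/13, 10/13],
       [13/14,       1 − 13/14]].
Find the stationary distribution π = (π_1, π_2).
π_1 = 169/309, π_2 = 140/309

Solve πP = π with π_1 + π_2 = 1. From πP = π: π_1 · (1 − 10/13) + π_2 · 13/14 = π_1 ⇒ π_2 · 13/14 = π_1 · 10/13 ⇒ π_2/π_1 = (10/13)/(13/14) = 140/169. Together with π_1 + π_2 = 1:
  π_1 = (13/14)/(10/13 + 13/14) = (13/14)/(309/182) = 169/309,
  π_2 = (10/13)/(10/13 + 13/14) = (10/13)/(309/182) = 140/309.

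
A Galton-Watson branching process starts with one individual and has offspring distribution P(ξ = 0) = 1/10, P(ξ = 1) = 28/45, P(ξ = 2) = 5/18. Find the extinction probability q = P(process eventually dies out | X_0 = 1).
q = 9/25

The pgf is f(s) = 1/10 + 28/45·s + 5/18·s². The extinction probability q is the smallest fixed point of f in [0, 1]. Setting s = f(s):
  5/18·s² + (28/45 − 1)·s + 1/10 = 0
  5/18·s² − (1/10 + 5/18)·s + 1/10 = 0
which factors as (s − 1)·(5/18·s − 1/10) = 0, giving roots s = 1 and s = (1/10)/(5/18) = 9/25.
Mean offspring μ = 28/45 + 2·5/18 = 53/45 > 1 (supercritical), so q < 1. The extinction probability is the smaller root: q = (1/10)/(5/18) = 9/25.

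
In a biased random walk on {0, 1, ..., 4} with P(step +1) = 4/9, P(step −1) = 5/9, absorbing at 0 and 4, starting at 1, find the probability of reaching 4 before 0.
P(hit 4 before 0) = (1 − (5/4)^1) / (1 − (5/4)^4) = 64/369

Let u_k denote P(reach 4 before 0 | start at k). Boundary: u_0 = 0, u_4 = 1. Recurrence: u_k = 4/9·u_{k+1} + 5/9·u_{k-1} for 1 ≤ k ≤ 3. Try u_k = A + B·r^k with r = q/p = (5/9)/(4/9) = 5/4. Substitution satisfies the recurrence; boundary conditions give:
  u_k = (1 − r^k) / (1 − r^N) = (1 − (5/4)^1) / (1 − (5/4)^4) = 64/369.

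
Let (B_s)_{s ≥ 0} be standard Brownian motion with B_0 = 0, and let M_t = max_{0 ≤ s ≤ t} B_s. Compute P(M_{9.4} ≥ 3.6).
P(M_{9.4} ≥ 3.6) = 2·P(B_{9.4} ≥ 3.6) = 2(1 − Φ(3.6/√9.4)) ≈ 0.2403

By the reflection principle for Brownian motion, P(M_t ≥ a) = 2 · P(B_t ≥ a) for a ≥ 0. Since B_t ~ N(0, t), P(B_t ≥ 3.6) = 1 − Φ(3.6/√t) = 1 − Φ(3.6/√9.4) = 1 − Φ(1.1742). So
  P(M_{9.4} ≥ 3.6) = 2(1 − Φ(1.1742)) ≈ 0.2403.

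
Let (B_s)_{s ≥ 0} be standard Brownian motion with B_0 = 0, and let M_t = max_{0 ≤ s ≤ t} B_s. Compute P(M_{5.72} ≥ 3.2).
P(M_{5.72} ≥ 3.2) = 2·P(B_{5.72} ≥ 3.2) = 2(1 − Φ(3.2/√5.72)) ≈ 0.1809

By the reflection principle for Brownian motion, P(M_t ≥ a) = 2 · P(B_t ≥ a) for a ≥ 0. Since B_t ~ N(0, t), P(B_t ≥ 3.2) = 1 − Φ(3.2/√t) = 1 − Φ(3.2/√5.72) = 1 − Φ(1.3380). So
  P(M_{5.72} ≥ 3.2) = 2(1 − Φ(1.3380)) ≈ 0.1809.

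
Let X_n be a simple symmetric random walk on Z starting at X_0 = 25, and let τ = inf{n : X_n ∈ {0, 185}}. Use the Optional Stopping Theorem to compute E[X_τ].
E[X_τ] = 25

X_n is a martingale and τ is a bounded-mean stopping time (indeed τ is finite a.s. with bounded expectation since the walk is in a bounded region). By the OST, E[X_τ] = E[X_0] = 25. Equivalently: E[X_τ] = 185 · P(hit 185 first) + 0 · P(hit 0 first) = 185 · (25/185) = 25.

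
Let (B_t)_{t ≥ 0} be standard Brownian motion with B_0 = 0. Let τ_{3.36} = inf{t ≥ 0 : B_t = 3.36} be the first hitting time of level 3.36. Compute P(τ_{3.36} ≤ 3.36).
P(τ_{3.36} ≤ 3.36) = 2(1 − Φ(3.36/√3.36)) = 2(1 − Φ(1.8330)) ≈ 0.0668

By the reflection principle for standard BM, P(τ_b ≤ t) = 2 · P(B_t ≥ b). Since B_t ~ N(0, t), P(B_t ≥ 3.36) = 1 − Φ(3.36/√t) = 1 − Φ(3.36/√3.36) = 1 − Φ(1.8330) ≈ 0.03340. Doubling: P(τ_{3.36} ≤ 3.36) ≈ 2 · 0.03340 = 0.06680 ≈ 0.0668.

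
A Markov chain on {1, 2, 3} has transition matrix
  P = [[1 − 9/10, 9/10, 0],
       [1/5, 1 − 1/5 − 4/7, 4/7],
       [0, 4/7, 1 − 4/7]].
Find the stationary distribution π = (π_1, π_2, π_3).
π = (1/10, 9/20, 9/20)

This is a birth-death chain on three states, which satisfies detailed balance: π_1 · P_{12} = π_2 · P_{21} and π_2 · P_{23} = π_3 · P_{32}.
From π_1 · 9/10 = π_2 · 1/5: π_2/π_1 = (9/10)/(1/5) = 9/2.
From π_2 · 4/7 = π_3 · 4/7: π_3/π_2 = (4/7)/(4/7) = 1.
Take π_1 proportional to 1; then unnormalized π = (1, 9/2, 9/2). Normalize by dividing by the sum 10:
  π = (1/10, 9/20, 9/20).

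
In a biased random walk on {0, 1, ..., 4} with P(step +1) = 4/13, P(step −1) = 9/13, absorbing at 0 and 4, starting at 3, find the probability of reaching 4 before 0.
P(hit 4 before 0) = (1 − (9/4)^3) / (1 − (9/4)^4) = 532/1261

Let u_k denote P(reach 4 before 0 | start at k). Boundary: u_0 = 0, u_4 = 1. Recurrence: u_k = 4/13·u_{k+1} + 9/13·u_{k-1} for 1 ≤ k ≤ 3. Try u_k = A + B·r^k with r = q/p = (9/13)/(4/13) = 9/4. Substitution satisfies the recurrence; boundary conditions give:
  u_k = (1 − r^k) / (1 − r^N) = (1 − (9/4)^3) / (1 − (9/4)^4) = 532/1261.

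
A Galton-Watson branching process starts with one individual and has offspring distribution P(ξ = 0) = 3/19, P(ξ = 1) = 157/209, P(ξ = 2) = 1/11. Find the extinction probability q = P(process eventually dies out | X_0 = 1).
q = 1

Mean offspring μ = 0·3/19 + 1·157/209 + 2·1/11 = 195/209 ≤ 1. For μ ≤ 1 with offspring not concentrated at 1, the Galton-Watson process goes extinct almost surely, so q = 1.
(Algebraic check: The pgf is f(s) = 3/19 + 157/209·s + 1/11·s². The extinction probability q is the smallest fixed point of f in [0, 1]. Setting s = f(s):
  1/11·s² + (157/209 − 1)·s + 3/19 = 0
  1/11·s² − (3/19 + 1/11)·s + 3/19 = 0
which factors as (s − 1)·(1/11·s − 3/19) = 0, giving roots s = 1 and s = (3/19)/(1/11) = 33/19. Since 33/19 ≥ 1, the smallest root in [0, 1] is s = 1.)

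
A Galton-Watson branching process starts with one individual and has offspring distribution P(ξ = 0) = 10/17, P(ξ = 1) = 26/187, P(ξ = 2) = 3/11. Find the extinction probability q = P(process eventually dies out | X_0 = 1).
q = 1

Mean offspring μ = 0·10/17 + 1·26/187 + 2·3/11 = 128/187 ≤ 1. For μ ≤ 1 with offspring not concentrated at 1, the Galton-Watson process goes extinct almost surely, so q = 1.
(Algebraic check: The pgf is f(s) = 10/17 + 26/187·s + 3/11·s². The extinction probability q is the smallest fixed point of f in [0, 1]. Setting s = f(s):
  3/11·s² + (26/187 − 1)·s + 10/17 = 0
  3/11·s² − (10/17 + 3/11)·s + 10/17 = 0
which factors as (s − 1)·(3/11·s − 10/17) = 0, giving roots s = 1 and s = (10/17)/(3/11) = 110/51. Since 110/51 ≥ 1, the smallest root in [0, 1] is s = 1.)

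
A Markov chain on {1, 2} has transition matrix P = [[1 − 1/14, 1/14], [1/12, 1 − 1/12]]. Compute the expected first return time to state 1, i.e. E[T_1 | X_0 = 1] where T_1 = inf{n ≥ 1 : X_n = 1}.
E[T_1 | X_0 = 1] = 1/π_1 = 13/7

For an irreducible recurrent Markov chain with stationary distribution π, E[T_i | X_0 = i] = 1/π_i (Kac's formula). Here π_1 = (1/12)/(1/14 + 1/12) = (1/12)/(13/84) = 7/13, so E[T_1 | X_0 = 1] = 1/π_1 = (1/14 + 1/12)/(1/12) = (13/84)/(1/12) = 13/7.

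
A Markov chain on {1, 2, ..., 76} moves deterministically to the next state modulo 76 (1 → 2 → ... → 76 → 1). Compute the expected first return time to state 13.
E[T_13 | X_0 = 13] = 76

The chain cycles deterministically, so starting at state 13 it returns in exactly 76 steps. Equivalently, the stationary distribution is uniform π_j = 1/76 for every state j, so by Kac's formula E[T_13] = 1/π_13 = 76.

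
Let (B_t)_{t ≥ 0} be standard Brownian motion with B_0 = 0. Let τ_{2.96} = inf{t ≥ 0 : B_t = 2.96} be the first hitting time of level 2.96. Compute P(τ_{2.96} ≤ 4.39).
P(τ_{2.96} ≤ 4.39) = 2(1 − Φ(2.96/√4.39)) = 2(1 − Φ(1.4127)) ≈ 0.1577

By the reflection principle for standard BM, P(τ_b ≤ t) = 2 · P(B_t ≥ b). Since B_t ~ N(0, t), P(B_t ≥ 2.96) = 1 − Φ(2.96/√t) = 1 − Φ(2.96/√4.39) = 1 − Φ(1.4127) ≈ 0.07887. Doubling: P(τ_{2.96} ≤ 4.39) ≈ 2 · 0.07887 = 0.15774 ≈ 0.1577.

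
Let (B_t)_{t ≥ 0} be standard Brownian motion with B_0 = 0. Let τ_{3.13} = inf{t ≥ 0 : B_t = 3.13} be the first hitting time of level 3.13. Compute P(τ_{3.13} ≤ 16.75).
P(τ_{3.13} ≤ 16.75) = 2(1 − Φ(3.13/√16.75)) = 2(1 − Φ(0.7648)) ≈ 0.4444

By the reflection principle for standard BM, P(τ_b ≤ t) = 2 · P(B_t ≥ b). Since B_t ~ N(0, t), P(B_t ≥ 3.13) = 1 − Φ(3.13/√t) = 1 − Φ(3.13/√16.75) = 1 − Φ(0.7648) ≈ 0.22220. Doubling: P(τ_{3.13} ≤ 16.75) ≈ 2 · 0.22220 = 0.44440 ≈ 0.4444.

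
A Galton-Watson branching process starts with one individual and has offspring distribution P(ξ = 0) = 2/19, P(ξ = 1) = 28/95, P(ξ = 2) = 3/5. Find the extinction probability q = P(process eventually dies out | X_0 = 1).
q = 10/57

The pgf is f(s) = 2/19 + 28/95·s + 3/5·s². The extinction probability q is the smallest fixed point of f in [0, 1]. Setting s = f(s):
  3/5·s² + (28/95 − 1)·s + 2/19 = 0
  3/5·s² − (2/19 + 3/5)·s + 2/19 = 0
which factors as (s − 1)·(3/5·s − 2/19) = 0, giving roots s = 1 and s = (2/19)/(3/5) = 10/57.
Mean offspring μ = 28/95 + 2·3/5 = 142/95 > 1 (supercritical), so q < 1. The extinction probability is the smaller root: q = (2/19)/(3/5) = 10/57.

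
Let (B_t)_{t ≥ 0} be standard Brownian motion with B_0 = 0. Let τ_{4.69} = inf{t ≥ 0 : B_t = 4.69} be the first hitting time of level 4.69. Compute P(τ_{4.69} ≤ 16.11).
P(τ_{4.69} ≤ 16.11) = 2(1 − Φ(4.69/√16.11)) = 2(1 − Φ(1.1685)) ≈ 0.2426

By the reflection principle for standard BM, P(τ_b ≤ t) = 2 · P(B_t ≥ b). Since B_t ~ N(0, t), P(B_t ≥ 4.69) = 1 − Φ(4.69/√t) = 1 − Φ(4.69/√16.11) = 1 − Φ(1.1685) ≈ 0.12130. Doubling: P(τ_{4.69} ≤ 16.11) ≈ 2 · 0.12130 = 0.24260 ≈ 0.2426.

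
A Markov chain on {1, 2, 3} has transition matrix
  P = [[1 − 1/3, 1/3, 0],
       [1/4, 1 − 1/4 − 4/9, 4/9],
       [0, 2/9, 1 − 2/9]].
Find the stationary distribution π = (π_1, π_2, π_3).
π = (1/5, 4/15, 8/15)

This is a birth-death chain on three states, which satisfies detailed balance: π_1 · P_{12} = π_2 · P_{21} and π_2 · P_{23} = π_3 · P_{32}.
From π_1 · 1/3 = π_2 · 1/4: π_2/π_1 = (1/3)/(1/4) = 4/3.
From π_2 · 4/9 = π_3 · 2/9: π_3/π_2 = (4/9)/(2/9) = 2.
Take π_1 proportional to 1; then unnormalized π = (1, 4/3, 8/3). Normalize by dividing by the sum 5:
  π = (1/5, 4/15, 8/15).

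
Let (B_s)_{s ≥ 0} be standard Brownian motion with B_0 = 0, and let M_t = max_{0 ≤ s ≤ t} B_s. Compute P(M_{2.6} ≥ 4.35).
P(M_{2.6} ≥ 4.35) = 2·P(B_{2.6} ≥ 4.35) = 2(1 − Φ(4.35/√2.6)) ≈ 0.0070

By the reflection principle for Brownian motion, P(M_t ≥ a) = 2 · P(B_t ≥ a) for a ≥ 0. Since B_t ~ N(0, t), P(B_t ≥ 4.35) = 1 − Φ(4.35/√t) = 1 − Φ(4.35/√2.6) = 1 − Φ(2.6978). So
  P(M_{2.6} ≥ 4.35) = 2(1 − Φ(2.6978)) ≈ 0.0070.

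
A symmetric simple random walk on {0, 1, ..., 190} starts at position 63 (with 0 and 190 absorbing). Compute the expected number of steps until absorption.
E[τ | X_0 = 63] = 8001

Let v_k = E[τ | X_0 = k]. Boundary: v_0 = v_190 = 0. Recurrence: v_k = 1 + (v_{k-1} + v_{k+1})/2 for 1 ≤ k ≤ 189. The particular solution to v_k − (v_{k-1} + v_{k+1})/2 = 1 is v_k = −k^2. Adding homogeneous solution A + B k and matching boundaries gives v_k = k (190 − k). Substituting k = 63: v_63 = 63 · 127 = 8001.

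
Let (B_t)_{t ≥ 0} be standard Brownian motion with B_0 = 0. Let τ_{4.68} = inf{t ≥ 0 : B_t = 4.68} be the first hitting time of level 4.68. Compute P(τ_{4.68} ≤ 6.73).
P(τ_{4.68} ≤ 6.73) = 2(1 − Φ(4.68/√6.73)) = 2(1 − Φ(1.8040)) ≈ 0.0712

By the reflection principle for standard BM, P(τ_b ≤ t) = 2 · P(B_t ≥ b). Since B_t ~ N(0, t), P(B_t ≥ 4.68) = 1 − Φ(4.68/√t) = 1 − Φ(4.68/√6.73) = 1 − Φ(1.8040) ≈ 0.03562. Doubling: P(τ_{4.68} ≤ 6.73) ≈ 2 · 0.03562 = 0.07124 ≈ 0.0712.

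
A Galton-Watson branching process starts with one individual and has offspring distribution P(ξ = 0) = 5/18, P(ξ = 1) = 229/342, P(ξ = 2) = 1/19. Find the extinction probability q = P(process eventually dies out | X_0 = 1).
q = 1

Mean offspring μ = 0·5/18 + 1·229/342 + 2·1/19 = 265/342 ≤ 1. For μ ≤ 1 with offspring not concentrated at 1, the Galton-Watson process goes extinct almost surely, so q = 1.
(Algebraic check: The pgf is f(s) = 5/18 + 229/342·s + 1/19·s². The extinction probability q is the smallest fixed point of f in [0, 1]. Setting s = f(s):
  1/19·s² + (229/342 − 1)·s + 5/18 = 0
  1/19·s² − (5/18 + 1/19)·s + 5/18 = 0
which factors as (s − 1)·(1/19·s − 5/18) = 0, giving roots s = 1 and s = (5/18)/(1/19) = 95/18. Since 95/18 ≥ 1, the smallest root in [0, 1] is s = 1.)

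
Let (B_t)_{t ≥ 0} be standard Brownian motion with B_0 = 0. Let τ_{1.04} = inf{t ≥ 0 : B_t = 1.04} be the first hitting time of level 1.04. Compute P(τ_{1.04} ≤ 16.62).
P(τ_{1.04} ≤ 16.62) = 2(1 − Φ(1.04/√16.62)) = 2(1 − Φ(0.2551)) ≈ 0.7986

By the reflection principle for standard BM, P(τ_b ≤ t) = 2 · P(B_t ≥ b). Since B_t ~ N(0, t), P(B_t ≥ 1.04) = 1 − Φ(1.04/√t) = 1 − Φ(1.04/√16.62) = 1 − Φ(0.2551) ≈ 0.39932. Doubling: P(τ_{1.04} ≤ 16.62) ≈ 2 · 0.39932 = 0.79864 ≈ 0.7986.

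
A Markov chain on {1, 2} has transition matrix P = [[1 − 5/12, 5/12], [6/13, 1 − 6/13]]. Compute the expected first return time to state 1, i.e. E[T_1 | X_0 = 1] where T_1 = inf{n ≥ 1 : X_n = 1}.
E[T_1 | X_0 = 1] = 1/π_1 = 137/72

For an irreducible recurrent Markov chain with stationary distribution π, E[T_i | X_0 = i] = 1/π_i (Kac's formula). Here π_1 = (6/13)/(5/12 + 6/13) = (6/13)/(137/156) = 72/137, so E[T_1 | X_0 = 1] = 1/π_1 = (5/12 + 6/13)/(6/13) = (137/156)/(6/13) = 137/72.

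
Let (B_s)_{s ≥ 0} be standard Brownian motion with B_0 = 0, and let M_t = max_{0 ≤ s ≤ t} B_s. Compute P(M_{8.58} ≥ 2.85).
P(M_{8.58} ≥ 2.85) = 2·P(B_{8.58} ≥ 2.85) = 2(1 − Φ(2.85/√8.58)) ≈ 0.3306

By the reflection principle for Brownian motion, P(M_t ≥ a) = 2 · P(B_t ≥ a) for a ≥ 0. Since B_t ~ N(0, t), P(B_t ≥ 2.85) = 1 − Φ(2.85/√t) = 1 − Φ(2.85/√8.58) = 1 − Φ(0.9730). So
  P(M_{8.58} ≥ 2.85) = 2(1 − Φ(0.9730)) ≈ 0.3306.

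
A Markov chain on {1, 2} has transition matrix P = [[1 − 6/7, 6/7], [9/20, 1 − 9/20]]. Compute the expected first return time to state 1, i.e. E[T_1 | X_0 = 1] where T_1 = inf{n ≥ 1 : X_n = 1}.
E[T_1 | X_0 = 1] = 1/π_1 = 61/21

For an irreducible recurrent Markov chain with stationary distribution π, E[T_i | X_0 = i] = 1/π_i (Kac's formula). Here π_1 = (9/20)/(6/7 + 9/20) = (9/20)/(183/140) = 21/61, so E[T_1 | X_0 = 1] = 1/π_1 = (6/7 + 9/20)/(9/20) = (183/140)/(9/20) = 61/21.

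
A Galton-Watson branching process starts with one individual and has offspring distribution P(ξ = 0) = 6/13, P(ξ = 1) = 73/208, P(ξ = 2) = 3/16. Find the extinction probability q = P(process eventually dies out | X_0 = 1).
q = 1

Mean offspring μ = 0·6/13 + 1·73/208 + 2·3/16 = 151/208 ≤ 1. For μ ≤ 1 with offspring not concentrated at 1, the Galton-Watson process goes extinct almost surely, so q = 1.
(Algebraic check: The pgf is f(s) = 6/13 + 73/208·s + 3/16·s². The extinction probability q is the smallest fixed point of f in [0, 1]. Setting s = f(s):
  3/16·s² + (73/208 − 1)·s + 6/13 = 0
  3/16·s² − (6/13 + 3/16)·s + 6/13 = 0
which factors as (s − 1)·(3/16·s − 6/13) = 0, giving roots s = 1 and s = (6/13)/(3/16) = 32/13. Since 32/13 ≥ 1, the smallest root in [0, 1] is s = 1.)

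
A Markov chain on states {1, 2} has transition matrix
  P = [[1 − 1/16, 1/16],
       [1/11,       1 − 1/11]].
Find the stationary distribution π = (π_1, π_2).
π_1 = 16/27, π_2 = 11/27

Solve πP = π with π_1 + π_2 = 1. From πP = π: π_1 · (1 − 1/16) + π_2 · 1/11 = π_1 ⇒ π_2 · 1/11 = π_1 · 1/16 ⇒ π_2/π_1 = (1/16)/(1/11) = 11/16. Together with π_1 + π_2 = 1:
  π_1 = (1/11)/(1/16 + 1/11) = (1/11)/(27/176) = 16/27,
  π_2 = (1/16)/(1/16 + 1/11) = (1/16)/(27/176) = 11/27.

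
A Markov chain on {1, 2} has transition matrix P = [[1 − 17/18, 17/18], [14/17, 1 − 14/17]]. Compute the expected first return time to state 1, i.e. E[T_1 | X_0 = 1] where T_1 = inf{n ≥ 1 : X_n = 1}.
E[T_1 | X_0 = 1] = 1/π_1 = 541/252

For an irreducible recurrent Markov chain with stationary distribution π, E[T_i | X_0 = i] = 1/π_i (Kac's formula). Here π_1 = (14/17)/(17/18 + 14/17) = (14/17)/(541/306) = 252/541, so E[T_1 | X_0 = 1] = 1/π_1 = (17/18 + 14/17)/(14/17) = (541/306)/(14/17) = 541/252.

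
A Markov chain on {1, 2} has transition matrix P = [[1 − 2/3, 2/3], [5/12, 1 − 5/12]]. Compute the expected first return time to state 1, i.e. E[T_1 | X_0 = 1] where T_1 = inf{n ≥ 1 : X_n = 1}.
E[T_1 | X_0 = 1] = 1/π_1 = 13/5

For an irreducible recurrent Markov chain with stationary distribution π, E[T_i | X_0 = i] = 1/π_i (Kac's formula). Here π_1 = (5/12)/(2/3 + 5/12) = (5/12)/(13/12) = 5/13, so E[T_1 | X_0 = 1] = 1/π_1 = (2/3 + 5/12)/(5/12) = (13/12)/(5/12) = 13/5.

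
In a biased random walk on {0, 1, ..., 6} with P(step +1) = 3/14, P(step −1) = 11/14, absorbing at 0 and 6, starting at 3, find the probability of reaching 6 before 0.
P(hit 6 before 0) = (1 − (11/3)^3) / (1 − (11/3)^6) = 27/1358

Let u_k denote P(reach 6 before 0 | start at k). Boundary: u_0 = 0, u_6 = 1. Recurrence: u_k = 3/14·u_{k+1} + 11/14·u_{k-1} for 1 ≤ k ≤ 5. Try u_k = A + B·r^k with r = q/p = (11/14)/(3/14) = 11/3. Substitution satisfies the recurrence; boundary conditions give:
  u_k = (1 − r^k) / (1 − r^N) = (1 − (11/3)^3) / (1 − (11/3)^6) = 27/1358.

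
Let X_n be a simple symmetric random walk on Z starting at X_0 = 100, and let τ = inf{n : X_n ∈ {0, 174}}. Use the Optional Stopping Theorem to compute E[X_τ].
E[X_τ] = 100

X_n is a martingale and τ is a bounded-mean stopping time (indeed τ is finite a.s. with bounded expectation since the walk is in a bounded region). By the OST, E[X_τ] = E[X_0] = 100. Equivalently: E[X_τ] = 174 · P(hit 174 first) + 0 · P(hit 0 first) = 174 · (100/174) = 100.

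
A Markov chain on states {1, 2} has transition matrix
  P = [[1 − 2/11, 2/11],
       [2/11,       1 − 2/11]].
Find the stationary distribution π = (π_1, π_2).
π_1 = 1/2, π_2 = 1/2

Solve πP = π with π_1 + π_2 = 1. From πP = π: π_1 · (1 − 2/11) + π_2 · 2/11 = π_1 ⇒ π_2 · 2/11 = π_1 · 2/11 ⇒ π_2/π_1 = (2/11)/(2/11) = 1. Together with π_1 + π_2 = 1:
  π_1 = (2/11)/(2/11 + 2/11) = (2/11)/(4/11) = 1/2,
  π_2 = (2/11)/(2/11 + 2/11) = (2/11)/(4/11) = 1/2.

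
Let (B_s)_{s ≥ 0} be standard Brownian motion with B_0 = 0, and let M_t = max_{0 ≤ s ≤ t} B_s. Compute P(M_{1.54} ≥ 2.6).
P(M_{1.54} ≥ 2.6) = 2·P(B_{1.54} ≥ 2.6) = 2(1 − Φ(2.6/√1.54)) ≈ 0.0362

By the reflection principle for Brownian motion, P(M_t ≥ a) = 2 · P(B_t ≥ a) for a ≥ 0. Since B_t ~ N(0, t), P(B_t ≥ 2.6) = 1 − Φ(2.6/√t) = 1 − Φ(2.6/√1.54) = 1 − Φ(2.0951). So
  P(M_{1.54} ≥ 2.6) = 2(1 − Φ(2.0951)) ≈ 0.0362.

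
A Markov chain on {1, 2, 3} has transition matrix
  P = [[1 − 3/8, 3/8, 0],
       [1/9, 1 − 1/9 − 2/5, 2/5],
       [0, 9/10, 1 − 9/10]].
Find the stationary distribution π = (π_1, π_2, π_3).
π = (8/47, 27/47, 12/47)

This is a birth-death chain on three states, which satisfies detailed balance: π_1 · P_{12} = π_2 · P_{21} and π_2 · P_{23} = π_3 · P_{32}.
From π_1 · 3/8 = π_2 · 1/9: π_2/π_1 = (3/8)/(1/9) = 27/8.
From π_2 · 2/5 = π_3 · 9/10: π_3/π_2 = (2/5)/(9/10) = 4/9.
Take π_1 proportional to 1; then unnormalized π = (1, 27/8, 3/2). Normalize by dividing by the sum 47/8:
  π = (8/47, 27/47, 12/47).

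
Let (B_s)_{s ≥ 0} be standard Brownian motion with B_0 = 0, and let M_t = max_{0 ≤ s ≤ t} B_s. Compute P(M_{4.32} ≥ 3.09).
P(M_{4.32} ≥ 3.09) = 2·P(B_{4.32} ≥ 3.09) = 2(1 − Φ(3.09/√4.32)) ≈ 0.1371

By the reflection principle for Brownian motion, P(M_t ≥ a) = 2 · P(B_t ≥ a) for a ≥ 0. Since B_t ~ N(0, t), P(B_t ≥ 3.09) = 1 − Φ(3.09/√t) = 1 − Φ(3.09/√4.32) = 1 − Φ(1.4867). So
  P(M_{4.32} ≥ 3.09) = 2(1 − Φ(1.4867)) ≈ 0.1371.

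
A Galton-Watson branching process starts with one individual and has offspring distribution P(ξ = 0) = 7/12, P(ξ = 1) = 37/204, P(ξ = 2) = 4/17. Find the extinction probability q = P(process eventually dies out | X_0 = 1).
q = 1

Mean offspring μ = 0·7/12 + 1·37/204 + 2·4/17 = 133/204 ≤ 1. For μ ≤ 1 with offspring not concentrated at 1, the Galton-Watson process goes extinct almost surely, so q = 1.
(Algebraic check: The pgf is f(s) = 7/12 + 37/204·s + 4/17·s². The extinction probability q is the smallest fixed point of f in [0, 1]. Setting s = f(s):
  4/17·s² + (37/204 − 1)·s + 7/12 = 0
  4/17·s² − (7/12 + 4/17)·s + 7/12 = 0
which factors as (s − 1)·(4/17·s − 7/12) = 0, giving roots s = 1 and s = (7/12)/(4/17) = 119/48. Since 119/48 ≥ 1, the smallest root in [0, 1] is s = 1.)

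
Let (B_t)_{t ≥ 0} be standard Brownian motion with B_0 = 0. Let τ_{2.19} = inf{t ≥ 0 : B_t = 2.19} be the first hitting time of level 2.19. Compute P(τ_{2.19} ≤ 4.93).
P(τ_{2.19} ≤ 4.93) = 2(1 − Φ(2.19/√4.93)) = 2(1 − Φ(0.9863)) ≈ 0.3240

By the reflection principle for standard BM, P(τ_b ≤ t) = 2 · P(B_t ≥ b). Since B_t ~ N(0, t), P(B_t ≥ 2.19) = 1 − Φ(2.19/√t) = 1 − Φ(2.19/√4.93) = 1 − Φ(0.9863) ≈ 0.16199. Doubling: P(τ_{2.19} ≤ 4.93) ≈ 2 · 0.16199 = 0.32398 ≈ 0.3240.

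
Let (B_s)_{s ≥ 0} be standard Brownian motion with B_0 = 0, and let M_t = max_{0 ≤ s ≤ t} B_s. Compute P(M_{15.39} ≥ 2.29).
P(M_{15.39} ≥ 2.29) = 2·P(B_{15.39} ≥ 2.29) = 2(1 − Φ(2.29/√15.39)) ≈ 0.5594

By the reflection principle for Brownian motion, P(M_t ≥ a) = 2 · P(B_t ≥ a) for a ≥ 0. Since B_t ~ N(0, t), P(B_t ≥ 2.29) = 1 − Φ(2.29/√t) = 1 − Φ(2.29/√15.39) = 1 − Φ(0.5837). So
  P(M_{15.39} ≥ 2.29) = 2(1 − Φ(0.5837)) ≈ 0.5594.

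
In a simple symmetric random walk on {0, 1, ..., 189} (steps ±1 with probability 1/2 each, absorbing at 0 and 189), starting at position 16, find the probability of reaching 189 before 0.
P(hit 189 before 0) = 16/189

Let u_k = P(hit 189 before 0 | start at k). Then u_0 = 0, u_189 = 1, and u_k = u_{k-1}/2 + u_{k+1}/2 for 1 ≤ k ≤ 188. This harmonic recurrence is solved by u_k = k/189, giving u_16 = 16/189.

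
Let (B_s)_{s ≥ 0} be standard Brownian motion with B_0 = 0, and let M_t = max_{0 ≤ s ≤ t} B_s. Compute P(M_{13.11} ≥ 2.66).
P(M_{13.11} ≥ 2.66) = 2·P(B_{13.11} ≥ 2.66) = 2(1 − Φ(2.66/√13.11)) ≈ 0.4626

By the reflection principle for Brownian motion, P(M_t ≥ a) = 2 · P(B_t ≥ a) for a ≥ 0. Since B_t ~ N(0, t), P(B_t ≥ 2.66) = 1 − Φ(2.66/√t) = 1 − Φ(2.66/√13.11) = 1 − Φ(0.7346). So
  P(M_{13.11} ≥ 2.66) = 2(1 − Φ(0.7346)) ≈ 0.4626.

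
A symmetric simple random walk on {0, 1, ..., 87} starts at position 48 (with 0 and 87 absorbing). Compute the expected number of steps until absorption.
E[τ | X_0 = 48] = 1872

Let v_k = E[τ | X_0 = k]. Boundary: v_0 = v_87 = 0. Recurrence: v_k = 1 + (v_{k-1} + v_{k+1})/2 for 1 ≤ k ≤ 86. The particular solution to v_k − (v_{k-1} + v_{k+1})/2 = 1 is v_k = −k^2. Adding homogeneous solution A + B k and matching boundaries gives v_k = k (87 − k). Substituting k = 48: v_48 = 48 · 39 = 1872.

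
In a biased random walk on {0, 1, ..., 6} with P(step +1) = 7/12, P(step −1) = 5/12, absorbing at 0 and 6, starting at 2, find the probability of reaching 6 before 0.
P(hit 6 before 0) = (1 − (5/7)^2) / (1 − (5/7)^6) = 2401/4251

Let u_k denote P(reach 6 before 0 | start at k). Boundary: u_0 = 0, u_6 = 1. Recurrence: u_k = 7/12·u_{k+1} + 5/12·u_{k-1} for 1 ≤ k ≤ 5. Try u_k = A + B·r^k with r = q/p = (5/12)/(7/12) = 5/7. Substitution satisfies the recurrence; boundary conditions give:
  u_k = (1 − r^k) / (1 − r^N) = (1 − (5/7)^2) / (1 − (5/7)^6) = 2401/4251.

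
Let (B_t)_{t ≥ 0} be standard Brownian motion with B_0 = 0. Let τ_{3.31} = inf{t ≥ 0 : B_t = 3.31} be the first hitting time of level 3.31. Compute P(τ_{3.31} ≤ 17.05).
P(τ_{3.31} ≤ 17.05) = 2(1 − Φ(3.31/√17.05)) = 2(1 − Φ(0.8016)) ≈ 0.4228

By the reflection principle for standard BM, P(τ_b ≤ t) = 2 · P(B_t ≥ b). Since B_t ~ N(0, t), P(B_t ≥ 3.31) = 1 − Φ(3.31/√t) = 1 − Φ(3.31/√17.05) = 1 − Φ(0.8016) ≈ 0.21139. Doubling: P(τ_{3.31} ≤ 17.05) ≈ 2 · 0.21139 = 0.42278 ≈ 0.4228.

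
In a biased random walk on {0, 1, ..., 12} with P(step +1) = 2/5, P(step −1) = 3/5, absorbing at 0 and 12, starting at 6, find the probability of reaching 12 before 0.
P(hit 12 before 0) = (1 − (3/2)^6) / (1 − (3/2)^12) = 64/793

Let u_k denote P(reach 12 before 0 | start at k). Boundary: u_0 = 0, u_12 = 1. Recurrence: u_k = 2/5·u_{k+1} + 3/5·u_{k-1} for 1 ≤ k ≤ 11. Try u_k = A + B·r^k with r = q/p = (3/5)/(2/5) = 3/2. Substitution satisfies the recurrence; boundary conditions give:
  u_k = (1 − r^k) / (1 − r^N) = (1 − (3/2)^6) / (1 − (3/2)^12) = 64/793.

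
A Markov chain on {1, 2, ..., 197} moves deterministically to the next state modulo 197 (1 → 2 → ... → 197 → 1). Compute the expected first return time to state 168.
E[T_168 | X_0 = 168] = 197

The chain cycles deterministically, so starting at state 168 it returns in exactly 197 steps. Equivalently, the stationary distribution is uniform π_j = 1/197 for every state j, so by Kac's formula E[T_168] = 1/π_168 = 197.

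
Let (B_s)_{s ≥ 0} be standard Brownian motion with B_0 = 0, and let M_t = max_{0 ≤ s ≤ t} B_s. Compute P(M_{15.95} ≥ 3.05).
P(M_{15.95} ≥ 3.05) = 2·P(B_{15.95} ≥ 3.05) = 2(1 − Φ(3.05/√15.95)) ≈ 0.4450

By the reflection principle for Brownian motion, P(M_t ≥ a) = 2 · P(B_t ≥ a) for a ≥ 0. Since B_t ~ N(0, t), P(B_t ≥ 3.05) = 1 − Φ(3.05/√t) = 1 − Φ(3.05/√15.95) = 1 − Φ(0.7637). So
  P(M_{15.95} ≥ 3.05) = 2(1 − Φ(0.7637)) ≈ 0.4450.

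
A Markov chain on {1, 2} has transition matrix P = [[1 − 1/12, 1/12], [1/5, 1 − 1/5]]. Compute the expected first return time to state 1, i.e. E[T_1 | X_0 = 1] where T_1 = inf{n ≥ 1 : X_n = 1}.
E[T_1 | X_0 = 1] = 1/π_1 = 17/12

For an irreducible recurrent Markov chain with stationary distribution π, E[T_i | X_0 = i] = 1/π_i (Kac's formula). Here π_1 = (1/5)/(1/12 + 1/5) = (1/5)/(17/60) = 12/17, so E[T_1 | X_0 = 1] = 1/π_1 = (1/12 + 1/5)/(1/5) = (17/60)/(1/5) = 17/12.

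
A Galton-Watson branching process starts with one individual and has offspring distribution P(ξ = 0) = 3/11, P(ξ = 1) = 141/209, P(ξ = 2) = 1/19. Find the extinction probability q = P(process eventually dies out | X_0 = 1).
q = 1

Mean offspring μ = 0·3/11 + 1·141/209 + 2·1/19 = 163/209 ≤ 1. For μ ≤ 1 with offspring not concentrated at 1, the Galton-Watson process goes extinct almost surely, so q = 1.
(Algebraic check: The pgf is f(s) = 3/11 + 141/209·s + 1/19·s². The extinction probability q is the smallest fixed point of f in [0, 1]. Setting s = f(s):
  1/19·s² + (141/209 − 1)·s + 3/11 = 0
  1/19·s² − (3/11 + 1/19)·s + 3/11 = 0
which factors as (s − 1)·(1/19·s − 3/11) = 0, giving roots s = 1 and s = (3/11)/(1/19) = 57/11. Since 57/11 ≥ 1, the smallest root in [0, 1] is s = 1.)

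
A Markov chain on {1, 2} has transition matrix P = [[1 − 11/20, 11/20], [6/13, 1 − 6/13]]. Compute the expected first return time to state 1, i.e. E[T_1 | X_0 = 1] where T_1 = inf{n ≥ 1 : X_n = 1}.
E[T_1 | X_0 = 1] = 1/π_1 = 263/120

For an irreducible recurrent Markov chain with stationary distribution π, E[T_i | X_0 = i] = 1/π_i (Kac's formula). Here π_1 = (6/13)/(11/20 + 6/13) = (6/13)/(263/260) = 120/263, so E[T_1 | X_0 = 1] = 1/π_1 = (11/20 + 6/13)/(6/13) = (263/260)/(6/13) = 263/120.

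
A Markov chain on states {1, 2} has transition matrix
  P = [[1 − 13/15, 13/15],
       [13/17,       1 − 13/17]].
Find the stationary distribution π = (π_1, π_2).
π_1 = 15/32, π_2 = 17/32

Solve πP = π with π_1 + π_2 = 1. From πP = π: π_1 · (1 − 13/15) + π_2 · 13/17 = π_1 ⇒ π_2 · 13/17 = π_1 · 13/15 ⇒ π_2/π_1 = (13/15)/(13/17) = 17/15. Together with π_1 + π_2 = 1:
  π_1 = (13/17)/(13/15 + 13/17) = (13/17)/(416/255) = 15/32,
  π_2 = (13/15)/(13/15 + 13/17) = (13/15)/(416/255) = 17/32.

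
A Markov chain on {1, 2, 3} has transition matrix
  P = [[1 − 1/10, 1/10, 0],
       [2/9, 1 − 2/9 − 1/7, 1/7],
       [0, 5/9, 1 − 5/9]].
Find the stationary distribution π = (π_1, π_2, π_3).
π = (175/274, 315/1096, 81/1096)

This is a birth-death chain on three states, which satisfies detailed balance: π_1 · P_{12} = π_2 · P_{21} and π_2 · P_{23} = π_3 · P_{32}.
From π_1 · 1/10 = π_2 · 2/9: π_2/π_1 = (1/10)/(2/9) = 9/20.
From π_2 · 1/7 = π_3 · 5/9: π_3/π_2 = (1/7)/(5/9) = 9/35.
Take π_1 proportional to 1; then unnormalized π = (1, 9/20, 81/700). Normalize by dividing by the sum 274/175:
  π = (175/274, 315/1096, 81/1096).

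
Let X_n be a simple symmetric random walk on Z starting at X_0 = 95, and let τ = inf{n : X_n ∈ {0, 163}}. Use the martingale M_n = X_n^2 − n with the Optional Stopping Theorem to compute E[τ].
E[τ] = 6460

M_n = X_n^2 − n is a martingale (since E[X_{n+1}^2 | F_n] = X_n^2 + 1). By OST (τ has finite mean in a bounded region), E[M_τ] = E[M_0] = X_0^2 − 0 = 95^2 = 9025. Also E[M_τ] = E[X_τ^2] − E[τ]. The walk exits at 0 or 163, with P(hit 163 first) = 95/163, so E[X_τ^2] = 163^2 · 95/163 + 0 = 15485. Thus E[τ] = E[X_τ^2] − E[M_τ] = 15485 − 9025 = 6460 = 95(163 − 95) = 6460.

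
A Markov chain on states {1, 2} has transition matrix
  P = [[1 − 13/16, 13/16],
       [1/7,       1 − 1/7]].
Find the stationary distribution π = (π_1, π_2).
π_1 = 16/107, π_2 = 91/107

Solve πP = π with π_1 + π_2 = 1. From πP = π: π_1 · (1 − 13/16) + π_2 · 1/7 = π_1 ⇒ π_2 · 1/7 = π_1 · 13/16 ⇒ π_2/π_1 = (13/16)/(1/7) = 91/16. Together with π_1 + π_2 = 1:
  π_1 = (1/7)/(13/16 + 1/7) = (1/7)/(107/112) = 16/107,
  π_2 = (13/16)/(13/16 + 1/7) = (13/16)/(107/112) = 91/107.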